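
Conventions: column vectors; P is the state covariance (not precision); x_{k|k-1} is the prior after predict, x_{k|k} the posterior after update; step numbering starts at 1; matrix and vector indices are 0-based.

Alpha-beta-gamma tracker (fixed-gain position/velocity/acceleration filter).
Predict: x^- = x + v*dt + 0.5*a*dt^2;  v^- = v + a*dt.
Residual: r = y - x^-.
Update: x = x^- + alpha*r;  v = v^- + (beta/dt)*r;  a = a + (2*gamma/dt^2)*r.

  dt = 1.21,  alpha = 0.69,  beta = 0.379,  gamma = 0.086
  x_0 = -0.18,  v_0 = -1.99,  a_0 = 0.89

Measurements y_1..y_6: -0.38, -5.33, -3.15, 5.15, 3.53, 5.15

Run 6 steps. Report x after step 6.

x_post = 6.8125

step 1: x_pred=-1.9364  r=1.5564  x^+=-0.8625  v^+=-0.4256  a^+=1.0728
step 2: x_pred=-0.5921  r=-4.7379  x^+=-3.8612  v^+=-0.6115  a^+=0.5162
step 3: x_pred=-4.2232  r=1.0732  x^+=-3.4827  v^+=0.3493  a^+=0.6423
step 4: x_pred=-2.5898  r=7.7398  x^+=2.7507  v^+=3.5508  a^+=1.5516
step 5: x_pred=8.1830  r=-4.6530  x^+=4.9724  v^+=3.9708  a^+=1.0050
step 6: x_pred=10.5128  r=-5.3628  x^+=6.8125  v^+=3.5071  a^+=0.3749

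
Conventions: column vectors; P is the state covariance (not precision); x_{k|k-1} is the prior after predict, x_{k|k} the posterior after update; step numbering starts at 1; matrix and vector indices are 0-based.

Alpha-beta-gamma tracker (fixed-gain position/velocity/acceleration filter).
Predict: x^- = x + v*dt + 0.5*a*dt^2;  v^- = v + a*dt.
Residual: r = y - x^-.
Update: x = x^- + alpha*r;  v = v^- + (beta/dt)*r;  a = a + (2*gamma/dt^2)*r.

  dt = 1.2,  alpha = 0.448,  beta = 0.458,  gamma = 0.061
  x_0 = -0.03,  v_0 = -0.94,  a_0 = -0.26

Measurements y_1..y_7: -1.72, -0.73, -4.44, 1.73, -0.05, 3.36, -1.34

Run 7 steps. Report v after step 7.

v_post = 0.4733

step 1: x_pred=-1.3452  r=-0.3748  x^+=-1.5131  v^+=-1.3950  a^+=-0.2918
step 2: x_pred=-3.3972  r=2.6672  x^+=-2.2023  v^+=-0.7272  a^+=-0.0658
step 3: x_pred=-3.1223  r=-1.3177  x^+=-3.7126  v^+=-1.3090  a^+=-0.1774
step 4: x_pred=-5.4112  r=7.1412  x^+=-2.2119  v^+=1.2036  a^+=0.4276
step 5: x_pred=-0.4597  r=0.4097  x^+=-0.2762  v^+=1.8731  a^+=0.4623
step 6: x_pred=2.3044  r=1.0556  x^+=2.7773  v^+=2.8308  a^+=0.5517
step 7: x_pred=6.5715  r=-7.9115  x^+=3.0271  v^+=0.4733  a^+=-0.1185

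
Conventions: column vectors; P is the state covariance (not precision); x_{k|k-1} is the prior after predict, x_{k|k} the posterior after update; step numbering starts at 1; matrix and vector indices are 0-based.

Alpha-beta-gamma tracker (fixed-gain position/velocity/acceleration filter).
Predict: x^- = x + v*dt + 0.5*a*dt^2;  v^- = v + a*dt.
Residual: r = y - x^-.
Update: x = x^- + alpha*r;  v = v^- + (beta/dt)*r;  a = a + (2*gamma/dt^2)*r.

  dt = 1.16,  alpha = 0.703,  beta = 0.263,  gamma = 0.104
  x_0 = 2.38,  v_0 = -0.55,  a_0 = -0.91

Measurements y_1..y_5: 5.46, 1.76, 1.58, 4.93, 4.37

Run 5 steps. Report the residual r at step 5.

resid = 1.4425

step 1: x_pred=1.1298  r=4.3302  x^+=4.1739  v^+=-0.6238  a^+=-0.2406
step 2: x_pred=3.2884  r=-1.5284  x^+=2.2139  v^+=-1.2495  a^+=-0.4769
step 3: x_pred=0.4437  r=1.1363  x^+=1.2425  v^+=-1.5450  a^+=-0.3012
step 4: x_pred=-0.7524  r=5.6824  x^+=3.2423  v^+=-0.6061  a^+=0.5771
step 5: x_pred=2.9275  r=1.4425  x^+=3.9416  v^+=0.3904  a^+=0.8001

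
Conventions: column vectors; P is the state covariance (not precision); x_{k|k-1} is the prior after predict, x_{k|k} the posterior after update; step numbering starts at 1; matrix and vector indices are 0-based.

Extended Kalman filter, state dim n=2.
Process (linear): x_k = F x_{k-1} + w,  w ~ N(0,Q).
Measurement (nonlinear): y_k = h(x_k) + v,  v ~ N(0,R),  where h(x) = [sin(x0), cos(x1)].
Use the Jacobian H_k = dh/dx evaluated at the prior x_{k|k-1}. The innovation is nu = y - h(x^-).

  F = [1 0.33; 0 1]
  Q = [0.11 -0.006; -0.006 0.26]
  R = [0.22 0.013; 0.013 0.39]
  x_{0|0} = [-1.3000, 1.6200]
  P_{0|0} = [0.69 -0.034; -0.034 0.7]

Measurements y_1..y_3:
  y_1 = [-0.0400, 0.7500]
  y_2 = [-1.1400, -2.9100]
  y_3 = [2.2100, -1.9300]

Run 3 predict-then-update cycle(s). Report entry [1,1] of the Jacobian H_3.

H_jac[1,1] = -0.2026

step 1: x^-=[-0.7654, 1.6200]  P^-=[0.8538 0.1910; 0.1910 0.9600]  H_jac=[0.7211 0.0000; 0.0000 -0.9988]  S=[0.6640 -0.1246; -0.1246 1.3477]  K=[0.9166 -0.0568; 0.0753 -0.7045]  nu=[0.6528, 0.7992]  x^+=[-0.2124, 1.1061]  P^+=[0.2786 0.0103; 0.0103 0.2741]
step 2: x^-=[0.1526, 1.1061]  P^-=[0.4252 0.0947; 0.0947 0.5341]  H_jac=[0.9884 0.0000; 0.0000 -0.8940]  S=[0.6354 -0.0707; -0.0707 0.8168]  K=[0.6562 -0.0469; 0.0831 -0.5773]  nu=[-1.2920, -3.3582]  x^+=[-0.5379, 2.9375]  P^+=[0.1455 0.0109; 0.0109 0.2507]
step 3: x^-=[0.4315, 2.9375]  P^-=[0.2899 0.0876; 0.0876 0.5107]  H_jac=[0.9083 0.0000; 0.0000 -0.2026]  S=[0.4592 -0.0031; -0.0031 0.4110]  K=[0.5732 -0.0388; 0.1716 -0.2505]  nu=[1.7918, -0.9507]  x^+=[1.4955, 3.4832]  P^+=[0.1383 0.0380; 0.0380 0.4711]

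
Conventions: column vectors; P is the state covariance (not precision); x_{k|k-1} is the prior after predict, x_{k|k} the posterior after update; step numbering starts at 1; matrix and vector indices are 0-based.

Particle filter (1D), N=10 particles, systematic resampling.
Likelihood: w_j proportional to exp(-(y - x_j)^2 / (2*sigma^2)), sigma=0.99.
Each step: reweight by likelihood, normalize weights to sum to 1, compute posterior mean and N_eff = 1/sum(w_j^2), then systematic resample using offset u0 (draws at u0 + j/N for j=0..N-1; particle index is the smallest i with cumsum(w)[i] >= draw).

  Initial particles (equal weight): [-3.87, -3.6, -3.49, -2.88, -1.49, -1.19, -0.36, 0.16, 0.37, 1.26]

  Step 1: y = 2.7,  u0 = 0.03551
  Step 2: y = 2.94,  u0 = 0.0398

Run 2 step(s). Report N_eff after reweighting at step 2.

N_eff = 7.7105

step 1: w=[0.0000, 0.0000, 0.0000, 0.0000, 0.0003, 0.0010, 0.0185, 0.0816, 0.1374, 0.7613]  mean=1.0149  Neff=1.6518  idx=[7, 8, 8, 9, 9, 9, 9, 9, 9, 9]
step 2: w=[0.0111, 0.0197, 0.0197, 0.1356, 0.1356, 0.1356, 0.1356, 0.1356, 0.1356, 0.1356]  mean=1.2127  Neff=7.7105  idx=[2, 3, 4, 5, 5, 6, 7, 8, 8, 9]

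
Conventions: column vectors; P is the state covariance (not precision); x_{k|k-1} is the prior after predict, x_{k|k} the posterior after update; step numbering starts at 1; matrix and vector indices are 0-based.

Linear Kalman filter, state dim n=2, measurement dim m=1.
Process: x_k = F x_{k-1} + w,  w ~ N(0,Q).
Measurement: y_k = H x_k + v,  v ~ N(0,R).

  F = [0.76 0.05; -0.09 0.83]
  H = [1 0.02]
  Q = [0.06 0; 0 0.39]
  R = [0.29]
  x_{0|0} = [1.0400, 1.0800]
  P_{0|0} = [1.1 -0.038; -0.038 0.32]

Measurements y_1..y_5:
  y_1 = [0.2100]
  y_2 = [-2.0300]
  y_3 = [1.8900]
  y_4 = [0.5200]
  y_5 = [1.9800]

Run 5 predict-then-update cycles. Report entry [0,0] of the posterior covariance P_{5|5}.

step 1: x^-=[0.8444, 0.8028]  P^-=[0.6933 -0.0858; -0.0858 0.6250]  S=[0.9801]  K=[0.7056; -0.0747]  nu=[-0.6505]  x^+=[0.3854, 0.8514]  P^+=[0.2053 -0.0341; -0.0341 0.6196]
step 2: x^-=[0.3355, 0.6720]  P^-=[0.1775 -0.0097; -0.0097 0.8236]  S=[0.4675]  K=[0.3794; 0.0146]  nu=[-2.3789]  x^+=[-0.5670, 0.6374]  P^+=[0.1103 -0.0122; -0.0122 0.8235]
step 3: x^-=[-0.3991, 0.5800]  P^-=[0.1248 0.0190; 0.0190 0.9600]  S=[0.4160]  K=[0.3010; 0.0917]  nu=[2.2775]  x^+=[0.2864, 0.7890]  P^+=[0.0871 0.0075; 0.0075 0.9565]
step 4: x^-=[0.2571, 0.6291]  P^-=[0.1133 0.0384; 0.0384 1.0485]  S=[0.4052]  K=[0.2815; 0.1465]  nu=[0.2503]  x^+=[0.3276, 0.6658]  P^+=[0.0812 0.0217; 0.0217 1.0398]
step 5: x^-=[0.2822, 0.5231]  P^-=[0.1111 0.0512; 0.0512 1.1038]  S=[0.4036]  K=[0.2779; 0.1815]  nu=[1.6873]  x^+=[0.7511, 0.8294]  P^+=[0.0800 0.0308; 0.0308 1.0905]

P_post[0,0] = 0.0800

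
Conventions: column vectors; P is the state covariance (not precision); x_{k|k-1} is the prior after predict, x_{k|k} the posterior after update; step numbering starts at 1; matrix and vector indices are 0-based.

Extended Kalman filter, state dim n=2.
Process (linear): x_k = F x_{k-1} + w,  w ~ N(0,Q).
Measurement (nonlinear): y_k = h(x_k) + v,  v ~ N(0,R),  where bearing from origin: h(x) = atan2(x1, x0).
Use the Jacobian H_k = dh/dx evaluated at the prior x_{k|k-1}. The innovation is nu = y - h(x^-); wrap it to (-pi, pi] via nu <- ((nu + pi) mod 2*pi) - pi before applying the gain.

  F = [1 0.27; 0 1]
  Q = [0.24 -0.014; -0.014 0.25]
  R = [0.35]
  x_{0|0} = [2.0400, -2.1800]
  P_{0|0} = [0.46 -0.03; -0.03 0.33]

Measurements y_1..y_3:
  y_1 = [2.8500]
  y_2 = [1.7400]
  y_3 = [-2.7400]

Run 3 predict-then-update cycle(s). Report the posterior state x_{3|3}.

x_post = [-3.1698, -2.6871]

step 1: x^-=[1.4514, -2.1800]  P^-=[0.7079 0.0451; 0.0451 0.5800]  H_jac=[0.3178 0.2116]  S=[0.4535]  K=[0.5171; 0.3022]  nu=[-2.4498]  x^+=[0.1846, -2.9204]  P^+=[0.5866 -0.0258; -0.0258 0.5386]
step 2: x^-=[-0.6039, -2.9204]  P^-=[0.8519 0.1056; 0.1056 0.7886]  H_jac=[0.3284 -0.0679]  S=[0.4408]  K=[0.6184; -0.0428]  nu=[-2.7685]  x^+=[-2.3159, -2.8019]  P^+=[0.6834 0.1173; 0.1173 0.7878]
step 3: x^-=[-3.0724, -2.8019]  P^-=[1.0441 0.3160; 0.3160 1.0378]  H_jac=[0.1621 -0.1777]  S=[0.3920]  K=[0.2884; -0.3398]  nu=[-0.3378]  x^+=[-3.1698, -2.6871]  P^+=[1.0115 0.3544; 0.3544 0.9925]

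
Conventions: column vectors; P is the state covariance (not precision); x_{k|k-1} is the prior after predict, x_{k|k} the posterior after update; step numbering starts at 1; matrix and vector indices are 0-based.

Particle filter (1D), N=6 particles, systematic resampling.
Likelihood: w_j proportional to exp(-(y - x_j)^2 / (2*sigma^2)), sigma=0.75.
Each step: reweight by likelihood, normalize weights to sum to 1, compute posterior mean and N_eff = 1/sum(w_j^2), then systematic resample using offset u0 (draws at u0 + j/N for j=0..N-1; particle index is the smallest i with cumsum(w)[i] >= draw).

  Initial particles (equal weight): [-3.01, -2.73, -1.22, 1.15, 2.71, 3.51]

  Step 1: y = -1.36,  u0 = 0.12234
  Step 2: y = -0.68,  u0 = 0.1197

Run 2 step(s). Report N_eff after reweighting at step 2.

step 1: w=[0.0704, 0.1492, 0.7775, 0.0029, 0.0000, 0.0000]  mean=-1.5643  Neff=1.5828  idx=[1, 2, 2, 2, 2, 2]
step 2: w=[0.0061, 0.1988, 0.1988, 0.1988, 0.1988, 0.1988]  mean=-1.2293  Neff=5.0611  idx=[1, 2, 3, 4, 4, 5]

N_eff = 5.0611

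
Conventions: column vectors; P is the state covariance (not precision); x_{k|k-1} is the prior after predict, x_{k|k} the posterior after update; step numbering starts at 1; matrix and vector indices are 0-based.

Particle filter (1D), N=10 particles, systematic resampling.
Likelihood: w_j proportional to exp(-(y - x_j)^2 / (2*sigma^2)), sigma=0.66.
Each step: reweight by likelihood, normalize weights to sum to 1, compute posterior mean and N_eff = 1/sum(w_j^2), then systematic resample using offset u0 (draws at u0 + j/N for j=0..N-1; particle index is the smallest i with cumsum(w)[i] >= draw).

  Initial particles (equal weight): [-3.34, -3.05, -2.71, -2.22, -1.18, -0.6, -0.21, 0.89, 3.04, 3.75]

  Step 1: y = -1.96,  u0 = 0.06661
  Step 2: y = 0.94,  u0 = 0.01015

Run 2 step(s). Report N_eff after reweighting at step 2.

N_eff = 1.3611

step 1: w=[0.0456, 0.1037, 0.2127, 0.3754, 0.2018, 0.0486, 0.0121, 0.0000, 0.0000, 0.0000]  mean=-2.1485  Neff=4.1272  idx=[1, 2, 2, 3, 3, 3, 3, 4, 4, 5]
step 2: w=[0.0000, 0.0000, 0.0000, 0.0001, 0.0001, 0.0001, 0.0001, 0.0744, 0.0744, 0.8507]  mean=-0.6872  Neff=1.3611  idx=[7, 8, 9, 9, 9, 9, 9, 9, 9, 9]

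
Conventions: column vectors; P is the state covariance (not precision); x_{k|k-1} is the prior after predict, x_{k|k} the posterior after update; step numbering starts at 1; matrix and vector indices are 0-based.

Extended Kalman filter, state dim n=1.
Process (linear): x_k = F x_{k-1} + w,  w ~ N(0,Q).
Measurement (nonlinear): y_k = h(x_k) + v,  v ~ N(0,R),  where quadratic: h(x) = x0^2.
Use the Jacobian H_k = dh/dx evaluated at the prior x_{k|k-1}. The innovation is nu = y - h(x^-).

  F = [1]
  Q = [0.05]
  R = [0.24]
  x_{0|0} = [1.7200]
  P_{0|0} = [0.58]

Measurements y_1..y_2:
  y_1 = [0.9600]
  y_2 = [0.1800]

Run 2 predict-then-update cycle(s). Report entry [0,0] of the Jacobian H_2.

step 1: x^-=[1.7200]  P^-=[0.6300]  H_jac=[3.4400]  S=[7.6952]  K=[0.2816]  nu=[-1.9984]  x^+=[1.1572]  P^+=[0.0196]
step 2: x^-=[1.1572]  P^-=[0.0696]  H_jac=[2.3144]  S=[0.6131]  K=[0.2629]  nu=[-1.1591]  x^+=[0.8524]  P^+=[0.0273]

H_jac[0,0] = 2.3144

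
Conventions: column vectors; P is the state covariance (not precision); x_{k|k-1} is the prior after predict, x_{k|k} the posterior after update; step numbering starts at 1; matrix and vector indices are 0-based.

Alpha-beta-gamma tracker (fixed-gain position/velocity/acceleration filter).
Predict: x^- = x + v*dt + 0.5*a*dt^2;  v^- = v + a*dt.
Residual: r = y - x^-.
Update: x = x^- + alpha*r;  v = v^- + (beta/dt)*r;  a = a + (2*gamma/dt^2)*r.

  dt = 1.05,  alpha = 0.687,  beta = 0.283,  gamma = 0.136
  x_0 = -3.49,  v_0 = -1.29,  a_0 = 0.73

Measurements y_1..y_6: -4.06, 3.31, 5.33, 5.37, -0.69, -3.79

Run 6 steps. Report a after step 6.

step 1: x_pred=-4.4421  r=0.3821  x^+=-4.1796  v^+=-0.4205  a^+=0.8243
step 2: x_pred=-4.1668  r=7.4768  x^+=0.9698  v^+=2.4601  a^+=2.6689
step 3: x_pred=5.0241  r=0.3059  x^+=5.2343  v^+=5.3449  a^+=2.7443
step 4: x_pred=12.3592  r=-6.9892  x^+=7.5576  v^+=6.3427  a^+=1.0200
step 5: x_pred=14.7797  r=-15.4697  x^+=4.1520  v^+=3.2442  a^+=-2.7965
step 6: x_pred=6.0169  r=-9.8069  x^+=-0.7204  v^+=-2.3353  a^+=-5.2160

a_post = -5.2160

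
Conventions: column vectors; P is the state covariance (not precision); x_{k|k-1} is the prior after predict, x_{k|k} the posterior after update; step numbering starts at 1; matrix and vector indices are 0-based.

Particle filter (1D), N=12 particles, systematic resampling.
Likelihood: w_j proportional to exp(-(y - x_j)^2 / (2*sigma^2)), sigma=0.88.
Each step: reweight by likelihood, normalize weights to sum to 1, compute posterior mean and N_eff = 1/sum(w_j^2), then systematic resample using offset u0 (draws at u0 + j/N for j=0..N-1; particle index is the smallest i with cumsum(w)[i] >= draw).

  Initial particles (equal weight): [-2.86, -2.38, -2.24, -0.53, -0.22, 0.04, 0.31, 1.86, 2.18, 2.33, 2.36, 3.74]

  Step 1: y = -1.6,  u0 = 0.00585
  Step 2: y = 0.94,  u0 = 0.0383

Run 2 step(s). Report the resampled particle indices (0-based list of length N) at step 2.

step 1: w=[0.1262, 0.2375, 0.2700, 0.1679, 0.1029, 0.0619, 0.0334, 0.0002, 0.0000, 0.0000, 0.0000, 0.0000]  mean=-1.6293  Neff=5.2923  idx=[0, 0, 1, 1, 1, 2, 2, 2, 3, 3, 4, 5]
step 2: w=[0.0001, 0.0001, 0.0005, 0.0005, 0.0005, 0.0010, 0.0010, 0.0010, 0.1636, 0.1636, 0.2769, 0.3913]  mean=-0.2293  Neff=3.5295  idx=[8, 8, 9, 9, 10, 10, 10, 11, 11, 11, 11, 11]

resampled_idx = [8, 8, 9, 9, 10, 10, 10, 11, 11, 11, 11, 11]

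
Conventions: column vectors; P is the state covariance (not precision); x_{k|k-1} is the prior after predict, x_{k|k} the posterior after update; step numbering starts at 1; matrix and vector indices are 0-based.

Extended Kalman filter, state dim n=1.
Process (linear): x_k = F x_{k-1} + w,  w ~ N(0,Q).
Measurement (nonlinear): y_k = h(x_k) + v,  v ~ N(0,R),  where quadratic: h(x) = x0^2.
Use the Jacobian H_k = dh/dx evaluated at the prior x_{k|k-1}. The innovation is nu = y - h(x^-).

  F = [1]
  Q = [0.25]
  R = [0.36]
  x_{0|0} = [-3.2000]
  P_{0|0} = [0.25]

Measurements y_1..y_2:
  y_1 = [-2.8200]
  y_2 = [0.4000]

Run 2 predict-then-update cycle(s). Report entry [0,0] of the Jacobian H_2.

H_jac[0,0] = -2.3893

step 1: x^-=[-3.2000]  P^-=[0.5000]  H_jac=[-6.4000]  S=[20.8400]  K=[-0.1536]  nu=[-13.0600]  x^+=[-1.1946]  P^+=[0.0086]
step 2: x^-=[-1.1946]  P^-=[0.2586]  H_jac=[-2.3893]  S=[1.8364]  K=[-0.3365]  nu=[-1.0271]  x^+=[-0.8490]  P^+=[0.0507]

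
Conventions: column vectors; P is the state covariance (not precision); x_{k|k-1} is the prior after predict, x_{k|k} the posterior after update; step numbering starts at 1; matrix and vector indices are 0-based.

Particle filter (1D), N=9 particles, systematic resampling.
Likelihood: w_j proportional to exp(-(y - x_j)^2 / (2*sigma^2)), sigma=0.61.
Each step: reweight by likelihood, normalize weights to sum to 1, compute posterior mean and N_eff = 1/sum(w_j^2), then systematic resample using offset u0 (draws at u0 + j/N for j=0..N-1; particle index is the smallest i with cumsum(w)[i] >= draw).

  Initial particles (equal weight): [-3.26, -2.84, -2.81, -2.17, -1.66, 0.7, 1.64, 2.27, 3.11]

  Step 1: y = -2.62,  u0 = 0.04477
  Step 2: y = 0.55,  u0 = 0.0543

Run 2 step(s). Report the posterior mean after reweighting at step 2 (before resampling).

step 1: w=[0.1639, 0.2664, 0.2708, 0.2165, 0.0824, 0.0000, 0.0000, 0.0000, 0.0000]  mean=-2.6584  Neff=4.4480  idx=[0, 0, 1, 1, 2, 2, 3, 3, 4]
step 2: w=[0.0000, 0.0000, 0.0001, 0.0001, 0.0002, 0.0002, 0.0319, 0.0319, 0.9356]  mean=-1.6932  Neff=1.1398  idx=[7, 8, 8, 8, 8, 8, 8, 8, 8]

post_mean = -1.6932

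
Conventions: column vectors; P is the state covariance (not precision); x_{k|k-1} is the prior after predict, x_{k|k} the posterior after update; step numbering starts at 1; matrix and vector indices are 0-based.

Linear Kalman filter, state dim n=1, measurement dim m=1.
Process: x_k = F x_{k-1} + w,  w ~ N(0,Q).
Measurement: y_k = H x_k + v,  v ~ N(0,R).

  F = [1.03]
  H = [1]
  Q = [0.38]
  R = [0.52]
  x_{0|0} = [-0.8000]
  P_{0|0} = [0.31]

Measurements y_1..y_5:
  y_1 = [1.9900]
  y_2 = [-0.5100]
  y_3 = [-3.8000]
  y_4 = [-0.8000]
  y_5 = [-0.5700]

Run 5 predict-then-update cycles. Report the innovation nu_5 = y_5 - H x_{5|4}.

innov = [0.8768]

step 1: x^-=[-0.8240]  P^-=[0.7089]  S=[1.2289]  K=[0.5769]  nu=[2.8140]  x^+=[0.7993]  P^+=[0.3000]
step 2: x^-=[0.8232]  P^-=[0.6982]  S=[1.2182]  K=[0.5732]  nu=[-1.3332]  x^+=[0.0591]  P^+=[0.2980]
step 3: x^-=[0.0609]  P^-=[0.6962]  S=[1.2162]  K=[0.5724]  nu=[-3.8609]  x^+=[-2.1492]  P^+=[0.2977]
step 4: x^-=[-2.2137]  P^-=[0.6958]  S=[1.2158]  K=[0.5723]  nu=[1.4137]  x^+=[-1.4046]  P^+=[0.2976]
step 5: x^-=[-1.4468]  P^-=[0.6957]  S=[1.2157]  K=[0.5723]  nu=[0.8768]  x^+=[-0.9450]  P^+=[0.2976]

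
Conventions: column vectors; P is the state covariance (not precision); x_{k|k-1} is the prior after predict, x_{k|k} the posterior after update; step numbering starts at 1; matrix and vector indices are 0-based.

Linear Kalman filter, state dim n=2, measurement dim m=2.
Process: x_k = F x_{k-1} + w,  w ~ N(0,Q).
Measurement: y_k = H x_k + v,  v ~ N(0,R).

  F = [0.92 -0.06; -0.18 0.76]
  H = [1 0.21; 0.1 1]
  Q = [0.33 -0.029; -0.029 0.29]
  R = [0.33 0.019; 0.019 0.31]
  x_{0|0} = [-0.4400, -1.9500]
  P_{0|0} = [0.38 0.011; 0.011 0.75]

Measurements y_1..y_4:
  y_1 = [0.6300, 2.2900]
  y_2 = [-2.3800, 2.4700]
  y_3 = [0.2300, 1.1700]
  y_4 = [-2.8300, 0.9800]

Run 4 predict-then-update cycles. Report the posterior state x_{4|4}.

x_post = [-2.1519, 1.2653]

step 1: x^-=[-0.2878, -1.4028]  P^-=[0.6531 -0.1183; -0.1183 0.7325]  S=[0.9657 0.1173; 0.1173 1.0254]  K=[0.6661 -0.1279; -0.0493 0.7085]  nu=[1.2124, 3.7216]  x^+=[0.0437, 1.1741]  P^+=[0.2278 -0.0498; -0.0498 0.2237]
step 2: x^-=[-0.0302, 0.8844]  P^-=[0.5291 -0.1123; -0.1123 0.4402]  S=[0.8314 0.0497; 0.0497 0.7330]  K=[0.6154 -0.1227; -0.0591 0.5892]  nu=[-2.5355, 1.5886]  x^+=[-1.7856, 1.9703]  P^+=[0.2107 -0.0474; -0.0474 0.1863]
step 3: x^-=[-1.7610, 1.8188]  P^-=[0.5143 -0.1061; -0.1061 0.4174]  S=[0.8181 0.0498; 0.0498 0.7113]  K=[0.6086 -0.1194; -0.0575 0.5759]  nu=[1.6090, -0.4727]  x^+=[-0.7252, 1.4540]  P^+=[0.2083 -0.0463; -0.0463 0.1821]
step 4: x^-=[-0.7545, 1.2356]  P^-=[0.5121 -0.1047; -0.1047 0.4146]  S=[0.8164 0.0504; 0.0504 0.7088]  K=[0.6076 -0.1186; -0.0570 0.5742]  nu=[-2.3350, -0.1801]  x^+=[-2.1519, 1.2653]  P^+=[0.2079 -0.0460; -0.0460 0.1815]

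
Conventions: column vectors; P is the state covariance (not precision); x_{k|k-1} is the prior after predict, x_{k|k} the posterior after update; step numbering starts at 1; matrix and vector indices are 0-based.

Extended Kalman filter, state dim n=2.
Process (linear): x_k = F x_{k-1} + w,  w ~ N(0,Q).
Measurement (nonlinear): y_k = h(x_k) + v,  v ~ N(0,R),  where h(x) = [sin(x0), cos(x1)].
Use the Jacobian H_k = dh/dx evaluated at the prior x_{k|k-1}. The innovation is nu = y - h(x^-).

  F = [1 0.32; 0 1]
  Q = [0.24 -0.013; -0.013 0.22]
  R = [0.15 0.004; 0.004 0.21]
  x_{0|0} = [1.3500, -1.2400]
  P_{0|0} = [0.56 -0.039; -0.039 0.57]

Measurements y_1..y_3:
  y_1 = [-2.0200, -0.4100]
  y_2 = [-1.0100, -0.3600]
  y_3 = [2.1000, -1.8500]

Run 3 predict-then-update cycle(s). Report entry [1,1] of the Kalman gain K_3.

K[1,1] = 0.6448

step 1: x^-=[0.9532, -1.2400]  P^-=[0.8334 0.1304; 0.1304 0.7900]  H_jac=[0.5791 0.0000; 0.0000 0.9458]  S=[0.4295 0.0754; 0.0754 0.9167]  K=[1.1162 0.0427; 0.0332 0.8124]  nu=[-2.8353, -0.7348]  x^+=[-2.2430, -1.9310]  P^+=[0.2894 0.0142; 0.0142 0.1805]
step 2: x^-=[-2.8609, -1.9310]  P^-=[0.5570 0.0590; 0.0590 0.4005]  H_jac=[-0.9609 0.0000; 0.0000 0.9358]  S=[0.6643 -0.0490; -0.0490 0.5608]  K=[-0.8036 0.0282; -0.0362 0.6652]  nu=[-0.7330, -0.0076]  x^+=[-2.2721, -1.9095]  P^+=[0.1253 0.0029; 0.0029 0.1491]
step 3: x^-=[-2.8831, -1.9095]  P^-=[0.3825 0.0376; 0.0376 0.3691]  H_jac=[-0.9668 0.0000; 0.0000 0.9432]  S=[0.5075 -0.0303; -0.0303 0.5384]  K=[-0.7271 0.0250; -0.0332 0.6448]  nu=[2.3556, -1.5178]  x^+=[-4.6338, -2.9662]  P^+=[0.1127 0.0025; 0.0025 0.1434]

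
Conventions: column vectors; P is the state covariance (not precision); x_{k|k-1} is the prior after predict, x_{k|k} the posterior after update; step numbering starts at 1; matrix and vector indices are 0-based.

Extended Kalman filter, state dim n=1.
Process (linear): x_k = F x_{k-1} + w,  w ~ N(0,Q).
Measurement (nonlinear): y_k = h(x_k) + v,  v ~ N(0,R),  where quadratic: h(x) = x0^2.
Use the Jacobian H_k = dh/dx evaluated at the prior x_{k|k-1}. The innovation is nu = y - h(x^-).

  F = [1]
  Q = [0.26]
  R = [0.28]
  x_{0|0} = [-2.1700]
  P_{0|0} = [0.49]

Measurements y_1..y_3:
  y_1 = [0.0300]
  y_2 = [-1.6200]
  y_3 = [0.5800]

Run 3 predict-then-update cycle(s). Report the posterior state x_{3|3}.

step 1: x^-=[-2.1700]  P^-=[0.7500]  H_jac=[-4.3400]  S=[14.4067]  K=[-0.2259]  nu=[-4.6789]  x^+=[-1.1129]  P^+=[0.0146]
step 2: x^-=[-1.1129]  P^-=[0.2746]  H_jac=[-2.2257]  S=[1.6402]  K=[-0.3726]  nu=[-2.8585]  x^+=[-0.0478]  P^+=[0.0469]
step 3: x^-=[-0.0478]  P^-=[0.3069]  H_jac=[-0.0956]  S=[0.2828]  K=[-0.1038]  nu=[0.5777]  x^+=[-0.1078]  P^+=[0.3038]

x_post = [-0.1078]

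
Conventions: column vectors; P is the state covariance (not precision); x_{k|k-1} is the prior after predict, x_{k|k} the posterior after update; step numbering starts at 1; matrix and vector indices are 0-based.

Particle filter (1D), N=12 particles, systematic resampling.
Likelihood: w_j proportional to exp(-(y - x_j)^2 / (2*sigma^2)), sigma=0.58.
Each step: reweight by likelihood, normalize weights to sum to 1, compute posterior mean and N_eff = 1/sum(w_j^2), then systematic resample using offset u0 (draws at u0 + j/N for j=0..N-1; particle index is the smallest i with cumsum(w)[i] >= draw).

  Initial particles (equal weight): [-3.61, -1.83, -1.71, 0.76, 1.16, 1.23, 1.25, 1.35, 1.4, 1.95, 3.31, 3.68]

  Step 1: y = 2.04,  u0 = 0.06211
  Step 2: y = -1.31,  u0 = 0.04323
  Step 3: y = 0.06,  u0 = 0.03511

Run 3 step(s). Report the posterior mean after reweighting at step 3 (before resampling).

step 1: w=[0.0000, 0.0000, 0.0000, 0.0265, 0.0955, 0.1139, 0.1195, 0.1489, 0.1643, 0.2984, 0.0275, 0.0055]  mean=1.5447  Neff=5.6791  idx=[4, 5, 5, 6, 7, 7, 8, 8, 9, 9, 9, 10]
step 2: w=[0.2868, 0.1703, 0.1703, 0.1464, 0.0674, 0.0674, 0.0452, 0.0452, 0.0003, 0.0003, 0.0003, 0.0000]  mean=1.2451  Neff=5.7183  idx=[0, 0, 0, 1, 1, 2, 2, 2, 3, 4, 5, 7]
step 3: w=[0.1096, 0.1096, 0.1096, 0.0866, 0.0866, 0.0866, 0.0866, 0.0866, 0.0807, 0.0558, 0.0558, 0.0459]  mean=1.2298  Neff=11.3146  idx=[0, 1, 1, 2, 3, 4, 5, 6, 7, 8, 9, 10]

post_mean = 1.2298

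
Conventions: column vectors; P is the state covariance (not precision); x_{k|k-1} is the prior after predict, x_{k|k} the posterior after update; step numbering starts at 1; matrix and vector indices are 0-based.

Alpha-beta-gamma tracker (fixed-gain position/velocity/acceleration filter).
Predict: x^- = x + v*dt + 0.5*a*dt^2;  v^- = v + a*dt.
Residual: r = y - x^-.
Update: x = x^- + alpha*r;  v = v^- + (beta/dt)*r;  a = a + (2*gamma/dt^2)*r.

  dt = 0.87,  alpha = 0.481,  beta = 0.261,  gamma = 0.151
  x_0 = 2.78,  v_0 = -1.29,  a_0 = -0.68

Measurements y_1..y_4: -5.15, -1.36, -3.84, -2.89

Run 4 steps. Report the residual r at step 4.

step 1: x_pred=1.4004  r=-6.5504  x^+=-1.7504  v^+=-3.8467  a^+=-3.2936
step 2: x_pred=-6.3435  r=4.9835  x^+=-3.9464  v^+=-5.2171  a^+=-1.3052
step 3: x_pred=-8.9792  r=5.1392  x^+=-6.5073  v^+=-4.8108  a^+=0.7453
step 4: x_pred=-10.4106  r=7.5206  x^+=-6.7932  v^+=-1.9062  a^+=3.7460

resid = 7.5206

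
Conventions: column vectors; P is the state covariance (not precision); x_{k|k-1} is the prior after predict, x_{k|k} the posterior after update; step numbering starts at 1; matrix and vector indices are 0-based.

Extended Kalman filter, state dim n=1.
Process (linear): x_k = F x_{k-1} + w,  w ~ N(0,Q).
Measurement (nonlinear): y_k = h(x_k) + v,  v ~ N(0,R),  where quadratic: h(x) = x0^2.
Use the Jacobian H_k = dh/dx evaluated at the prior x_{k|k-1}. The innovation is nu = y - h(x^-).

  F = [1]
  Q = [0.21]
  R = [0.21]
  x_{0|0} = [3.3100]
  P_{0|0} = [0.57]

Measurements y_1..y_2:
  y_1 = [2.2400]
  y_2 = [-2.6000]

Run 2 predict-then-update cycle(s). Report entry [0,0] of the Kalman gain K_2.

step 1: x^-=[3.3100]  P^-=[0.7800]  H_jac=[6.6200]  S=[34.3930]  K=[0.1501]  nu=[-8.7161]  x^+=[2.0014]  P^+=[0.0048]
step 2: x^-=[2.0014]  P^-=[0.2148]  H_jac=[4.0028]  S=[3.6510]  K=[0.2355]  nu=[-6.6056]  x^+=[0.4461]  P^+=[0.0124]

K[0,0] = 0.2355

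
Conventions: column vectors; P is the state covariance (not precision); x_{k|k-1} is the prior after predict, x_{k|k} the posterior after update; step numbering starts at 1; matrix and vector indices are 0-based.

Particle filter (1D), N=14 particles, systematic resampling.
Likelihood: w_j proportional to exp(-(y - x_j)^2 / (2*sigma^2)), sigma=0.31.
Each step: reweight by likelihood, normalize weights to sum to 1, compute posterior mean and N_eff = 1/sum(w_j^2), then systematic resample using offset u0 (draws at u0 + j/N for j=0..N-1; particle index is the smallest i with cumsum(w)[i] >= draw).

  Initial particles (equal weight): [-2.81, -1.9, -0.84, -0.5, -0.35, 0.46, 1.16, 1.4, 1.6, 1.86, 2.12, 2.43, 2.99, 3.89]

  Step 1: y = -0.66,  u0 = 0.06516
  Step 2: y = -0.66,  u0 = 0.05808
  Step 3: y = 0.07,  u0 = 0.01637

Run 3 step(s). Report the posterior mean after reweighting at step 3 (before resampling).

post_mean = -0.4339

step 1: w=[0.0000, 0.0001, 0.3628, 0.3759, 0.2605, 0.0006, 0.0000, 0.0000, 0.0000, 0.0000, 0.0000, 0.0000, 0.0000, 0.0000]  mean=-0.5839  Neff=2.9342  idx=[2, 2, 2, 2, 2, 3, 3, 3, 3, 3, 4, 4, 4, 4]
step 2: w=[0.0766, 0.0766, 0.0766, 0.0766, 0.0766, 0.0794, 0.0794, 0.0794, 0.0794, 0.0794, 0.0550, 0.0550, 0.0550, 0.0550]  mean=-0.5972  Neff=13.7065  idx=[0, 1, 2, 3, 4, 5, 6, 7, 8, 9, 9, 11, 12, 13]
step 3: w=[0.0057, 0.0057, 0.0057, 0.0057, 0.0057, 0.0778, 0.0778, 0.0778, 0.0778, 0.0778, 0.0778, 0.1684, 0.1684, 0.1684]  mean=-0.4339  Neff=8.2316  idx=[2, 5, 6, 7, 8, 9, 10, 11, 11, 11, 12, 12, 13, 13]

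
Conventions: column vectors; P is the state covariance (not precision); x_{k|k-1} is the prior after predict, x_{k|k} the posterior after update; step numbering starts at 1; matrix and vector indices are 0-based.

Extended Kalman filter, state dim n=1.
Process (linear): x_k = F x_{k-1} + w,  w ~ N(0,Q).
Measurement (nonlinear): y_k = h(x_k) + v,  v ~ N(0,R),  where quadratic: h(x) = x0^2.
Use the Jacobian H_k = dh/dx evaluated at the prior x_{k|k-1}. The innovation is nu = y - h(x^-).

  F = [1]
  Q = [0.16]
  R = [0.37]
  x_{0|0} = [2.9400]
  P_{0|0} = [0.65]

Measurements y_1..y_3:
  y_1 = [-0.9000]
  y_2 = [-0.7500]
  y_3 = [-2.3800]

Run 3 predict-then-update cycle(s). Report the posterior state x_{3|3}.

x_post = [-0.3950]

step 1: x^-=[2.9400]  P^-=[0.8100]  H_jac=[5.8800]  S=[28.3753]  K=[0.1679]  nu=[-9.5436]  x^+=[1.3381]  P^+=[0.0106]
step 2: x^-=[1.3381]  P^-=[0.1706]  H_jac=[2.6762]  S=[1.5916]  K=[0.2868]  nu=[-2.5405]  x^+=[0.6095]  P^+=[0.0397]
step 3: x^-=[0.6095]  P^-=[0.1997]  H_jac=[1.2190]  S=[0.6667]  K=[0.3651]  nu=[-2.7515]  x^+=[-0.3950]  P^+=[0.1108]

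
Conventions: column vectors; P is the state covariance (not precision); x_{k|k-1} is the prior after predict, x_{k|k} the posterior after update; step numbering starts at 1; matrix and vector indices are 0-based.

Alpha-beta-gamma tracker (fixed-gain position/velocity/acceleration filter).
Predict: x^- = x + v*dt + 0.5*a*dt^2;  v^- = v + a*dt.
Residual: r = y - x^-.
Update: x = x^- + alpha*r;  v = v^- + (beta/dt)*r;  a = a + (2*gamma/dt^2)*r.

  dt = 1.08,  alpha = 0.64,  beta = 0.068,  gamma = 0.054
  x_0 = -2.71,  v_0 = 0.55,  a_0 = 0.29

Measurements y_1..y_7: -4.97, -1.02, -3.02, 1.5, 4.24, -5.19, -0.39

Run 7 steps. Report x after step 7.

step 1: x_pred=-1.9469  r=-3.0231  x^+=-3.8817  v^+=0.6729  a^+=0.0101
step 2: x_pred=-3.1491  r=2.1291  x^+=-1.7865  v^+=0.8178  a^+=0.2072
step 3: x_pred=-0.7824  r=-2.2376  x^+=-2.2145  v^+=0.9007  a^+=0.0000
step 4: x_pred=-1.2417  r=2.7417  x^+=0.5130  v^+=1.0734  a^+=0.2539
step 5: x_pred=1.8203  r=2.4197  x^+=3.3689  v^+=1.4999  a^+=0.4779
step 6: x_pred=5.2676  r=-10.4576  x^+=-1.4253  v^+=1.3577  a^+=-0.4904
step 7: x_pred=-0.2450  r=-0.1450  x^+=-0.3378  v^+=0.8190  a^+=-0.5038

x_post = -0.3378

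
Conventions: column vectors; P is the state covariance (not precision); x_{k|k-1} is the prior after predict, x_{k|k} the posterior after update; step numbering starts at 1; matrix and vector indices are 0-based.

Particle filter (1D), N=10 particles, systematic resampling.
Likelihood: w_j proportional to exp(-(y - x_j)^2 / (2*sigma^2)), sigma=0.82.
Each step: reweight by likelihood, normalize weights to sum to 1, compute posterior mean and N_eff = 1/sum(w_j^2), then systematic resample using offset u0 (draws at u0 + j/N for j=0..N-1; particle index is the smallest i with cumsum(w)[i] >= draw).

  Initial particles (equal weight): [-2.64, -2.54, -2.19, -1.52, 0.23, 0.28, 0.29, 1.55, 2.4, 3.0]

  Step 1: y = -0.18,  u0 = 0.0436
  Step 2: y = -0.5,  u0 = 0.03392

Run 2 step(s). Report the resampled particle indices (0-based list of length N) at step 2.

step 1: w=[0.0037, 0.0052, 0.0163, 0.0865, 0.2902, 0.2810, 0.2790, 0.0355, 0.0023, 0.0002]  mean=0.0974  Neff=3.9982  idx=[3, 4, 4, 4, 5, 5, 5, 6, 6, 6]
step 2: w=[0.0735, 0.1072, 0.1072, 0.1072, 0.1014, 0.1014, 0.1014, 0.1002, 0.1002, 0.1002]  mean=0.1346  Neff=9.9144  idx=[0, 1, 2, 3, 4, 5, 6, 7, 8, 9]

resampled_idx = [0, 1, 2, 3, 4, 5, 6, 7, 8, 9]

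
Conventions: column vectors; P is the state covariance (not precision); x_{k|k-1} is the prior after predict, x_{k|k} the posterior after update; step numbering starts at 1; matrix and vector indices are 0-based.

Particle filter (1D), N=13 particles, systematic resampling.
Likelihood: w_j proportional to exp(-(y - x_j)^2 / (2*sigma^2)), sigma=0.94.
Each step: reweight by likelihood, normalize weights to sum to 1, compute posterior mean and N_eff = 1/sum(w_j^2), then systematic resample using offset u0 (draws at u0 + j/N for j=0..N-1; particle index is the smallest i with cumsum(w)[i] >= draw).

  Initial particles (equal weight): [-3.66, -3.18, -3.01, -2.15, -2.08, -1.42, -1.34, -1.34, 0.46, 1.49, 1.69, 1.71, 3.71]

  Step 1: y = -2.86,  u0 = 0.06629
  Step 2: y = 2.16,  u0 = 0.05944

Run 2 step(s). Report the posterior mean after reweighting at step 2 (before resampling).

step 1: w=[0.1409, 0.1910, 0.1999, 0.1522, 0.1435, 0.0626, 0.0548, 0.0548, 0.0004, 0.0000, 0.0000, 0.0000, 0.0000]  mean=-2.5859  Neff=6.6686  idx=[0, 1, 1, 1, 2, 2, 2, 3, 3, 4, 5, 6, 7]
step 2: w=[0.0000, 0.0000, 0.0000, 0.0000, 0.0001, 0.0001, 0.0001, 0.0099, 0.0099, 0.0139, 0.2572, 0.3544, 0.3544]  mean=-1.3875  Neff=3.1475  idx=[10, 10, 10, 10, 11, 11, 11, 11, 12, 12, 12, 12, 12]

post_mean = -1.3875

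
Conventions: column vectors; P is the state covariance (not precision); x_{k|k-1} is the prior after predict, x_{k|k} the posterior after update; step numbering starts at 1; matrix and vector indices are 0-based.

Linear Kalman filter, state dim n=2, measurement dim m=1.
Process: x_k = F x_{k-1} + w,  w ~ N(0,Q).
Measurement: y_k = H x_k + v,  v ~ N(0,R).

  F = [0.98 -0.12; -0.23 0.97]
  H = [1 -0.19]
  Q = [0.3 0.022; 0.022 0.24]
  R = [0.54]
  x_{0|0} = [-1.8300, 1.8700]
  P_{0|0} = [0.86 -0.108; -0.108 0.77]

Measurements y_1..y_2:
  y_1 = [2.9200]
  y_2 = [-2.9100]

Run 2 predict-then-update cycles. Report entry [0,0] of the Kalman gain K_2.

K[0,0] = 0.5283

step 1: x^-=[-2.0178, 2.2348]  P^-=[1.1624 -0.3671; -0.3671 1.0582]  S=[1.8801]  K=[0.6554; -0.3022]  nu=[5.3624]  x^+=[1.4966, 0.6143]  P^+=[0.3549 0.0052; 0.0052 0.8865]
step 2: x^-=[1.3929, 0.2517]  P^-=[0.6524 -0.1560; -0.1560 1.0905]  S=[1.2910]  K=[0.5283; -0.2814]  nu=[-4.2551]  x^+=[-0.8549, 1.4489]  P^+=[0.2921 0.0358; 0.0358 0.9883]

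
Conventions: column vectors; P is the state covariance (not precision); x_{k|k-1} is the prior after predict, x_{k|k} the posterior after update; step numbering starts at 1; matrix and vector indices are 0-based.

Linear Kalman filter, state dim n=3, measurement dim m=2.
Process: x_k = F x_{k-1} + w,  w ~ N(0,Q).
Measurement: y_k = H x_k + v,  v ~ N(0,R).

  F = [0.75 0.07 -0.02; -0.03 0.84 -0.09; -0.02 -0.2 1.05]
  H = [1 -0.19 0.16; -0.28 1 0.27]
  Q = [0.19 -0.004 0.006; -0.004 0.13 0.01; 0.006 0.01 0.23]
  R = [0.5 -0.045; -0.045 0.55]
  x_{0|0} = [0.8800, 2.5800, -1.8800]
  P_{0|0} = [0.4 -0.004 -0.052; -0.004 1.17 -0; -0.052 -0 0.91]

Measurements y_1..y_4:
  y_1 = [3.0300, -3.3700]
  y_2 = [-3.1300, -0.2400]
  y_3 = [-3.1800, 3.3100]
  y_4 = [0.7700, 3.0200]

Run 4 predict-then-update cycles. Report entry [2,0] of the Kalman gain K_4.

step 1: x^-=[0.8782, 2.3100, -2.5076]  P^-=[0.4222 0.0584 -0.0759; 0.0584 0.9632 -0.2707; -0.0759 -0.2707 1.2824]  S=[0.9598 -0.2758; -0.2758 1.4724]  K=[0.4228 0.0247; -0.0047 0.5926; 0.2190 0.1067]  nu=[2.9919, -4.7571]  x^+=[2.0258, -0.5228, -2.3601]  P^+=[0.2555 0.1078 -0.1547; 0.1078 0.4447 -0.3272; -0.1547 -0.3272 1.2325]
step 2: x^-=[1.5300, -0.2875, -2.4141]  P^-=[0.3533 0.1042 -0.1935; 0.1042 0.4972 -0.4721; -0.1935 -0.4721 1.7515]  S=[0.8432 -0.1478; -0.1478 0.9185]  K=[0.3600 0.0068; -0.0134 0.3686; 0.2261 0.0963]  nu=[-4.3283, 1.1277]  x^+=[-0.0203, 0.1860, -3.2843]  P^+=[0.2447 0.1256 -0.2574; 0.1256 0.3708 -0.4900; -0.2574 -0.4900 1.7063]
step 3: x^-=[0.0635, 0.4524, -3.4853]  P^-=[0.3524 0.1228 -0.2985; 0.1228 0.4720 -0.6481; -0.2985 -0.6481 2.3437]  S=[0.8267 -0.1405; -0.1405 0.8469]  K=[0.3385 -0.0106; -0.0337 0.3046; 0.2626 0.1242]  nu=[-2.5999, 3.8164]  x^+=[-0.8570, 1.7023, -3.6941]  P^+=[0.2566 0.1494 -0.3653; 0.1494 0.3897 -0.6622; -0.3653 -0.6622 2.2828]
step 4: x^-=[-0.4497, 1.7881, -4.2022]  P^-=[0.3657 0.1508 -0.4130; 0.1508 0.5143 -0.8578; -0.4130 -0.8578 3.0571]  S=[0.8252 -0.1404; -0.1404 0.8306]  K=[0.3247 -0.0210; -0.0543 0.2803; 0.3159 0.1537]  nu=[2.2318, 2.2405]  x^+=[0.2279, 2.2951, -3.1527]  P^+=[0.2764 0.1832 -0.4889; 0.1832 0.4423 -0.8681; -0.4889 -0.8681 2.9688]

K[2,0] = 0.3159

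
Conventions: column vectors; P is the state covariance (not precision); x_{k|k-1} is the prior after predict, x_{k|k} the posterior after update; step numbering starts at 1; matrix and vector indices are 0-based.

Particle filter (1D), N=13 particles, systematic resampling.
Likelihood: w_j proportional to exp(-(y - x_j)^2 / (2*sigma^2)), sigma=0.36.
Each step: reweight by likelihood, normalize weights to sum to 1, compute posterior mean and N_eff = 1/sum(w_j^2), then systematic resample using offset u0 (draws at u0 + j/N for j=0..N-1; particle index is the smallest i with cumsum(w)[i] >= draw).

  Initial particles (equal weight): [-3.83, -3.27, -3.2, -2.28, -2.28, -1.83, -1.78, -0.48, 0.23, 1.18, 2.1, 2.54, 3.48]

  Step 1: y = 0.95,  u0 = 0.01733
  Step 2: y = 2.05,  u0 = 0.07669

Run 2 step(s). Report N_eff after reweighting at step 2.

N_eff = 11.0002

step 1: w=[0.0000, 0.0000, 0.0000, 0.0000, 0.0000, 0.0000, 0.0000, 0.0004, 0.1414, 0.8518, 0.0064, 0.0001, 0.0000]  mean=1.0510  Neff=1.3412  idx=[8, 8, 9, 9, 9, 9, 9, 9, 9, 9, 9, 9, 9]
step 2: w=[0.0000, 0.0000, 0.0909, 0.0909, 0.0909, 0.0909, 0.0909, 0.0909, 0.0909, 0.0909, 0.0909, 0.0909, 0.0909]  mean=1.1800  Neff=11.0002  idx=[2, 3, 4, 5, 6, 7, 7, 8, 9, 10, 11, 12, 12]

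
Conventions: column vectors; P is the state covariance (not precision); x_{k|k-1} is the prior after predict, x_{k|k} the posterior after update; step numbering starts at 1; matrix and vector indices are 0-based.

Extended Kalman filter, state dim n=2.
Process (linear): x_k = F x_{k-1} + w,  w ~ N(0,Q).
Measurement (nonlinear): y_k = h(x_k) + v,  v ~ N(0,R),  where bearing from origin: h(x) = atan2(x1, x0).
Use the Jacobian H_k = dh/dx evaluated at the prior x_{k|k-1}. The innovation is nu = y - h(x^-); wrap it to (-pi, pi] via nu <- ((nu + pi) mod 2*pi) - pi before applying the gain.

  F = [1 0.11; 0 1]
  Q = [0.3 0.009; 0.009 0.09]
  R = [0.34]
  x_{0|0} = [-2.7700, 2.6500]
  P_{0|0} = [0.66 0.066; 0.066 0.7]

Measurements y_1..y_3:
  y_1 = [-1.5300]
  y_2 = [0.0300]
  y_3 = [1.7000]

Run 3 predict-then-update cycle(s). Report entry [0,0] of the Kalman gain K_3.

step 1: x^-=[-2.4785, 2.6500]  P^-=[0.9830 0.1520; 0.1520 0.7900]  H_jac=[-0.2013 -0.1883]  S=[0.4193]  K=[-0.5401; -0.4276]  nu=[2.4304]  x^+=[-3.7911, 1.6107]  P^+=[0.8607 0.0552; 0.0552 0.7133]
step 2: x^-=[-3.6139, 1.6107]  P^-=[1.1814 0.1426; 0.1426 0.8033]  H_jac=[-0.1029 -0.2309]  S=[0.4021]  K=[-0.3842; -0.4977]  nu=[-2.6923]  x^+=[-2.5795, 2.9507]  P^+=[1.1221 0.0657; 0.0657 0.7037]
step 3: x^-=[-2.2550, 2.9507]  P^-=[1.4451 0.1521; 0.1521 0.7937]  H_jac=[-0.2140 -0.1635]  S=[0.4380]  K=[-0.7627; -0.3706]  nu=[-0.5233]  x^+=[-1.8558, 3.1446]  P^+=[1.1903 0.0283; 0.0283 0.7336]

K[0,0] = -0.7627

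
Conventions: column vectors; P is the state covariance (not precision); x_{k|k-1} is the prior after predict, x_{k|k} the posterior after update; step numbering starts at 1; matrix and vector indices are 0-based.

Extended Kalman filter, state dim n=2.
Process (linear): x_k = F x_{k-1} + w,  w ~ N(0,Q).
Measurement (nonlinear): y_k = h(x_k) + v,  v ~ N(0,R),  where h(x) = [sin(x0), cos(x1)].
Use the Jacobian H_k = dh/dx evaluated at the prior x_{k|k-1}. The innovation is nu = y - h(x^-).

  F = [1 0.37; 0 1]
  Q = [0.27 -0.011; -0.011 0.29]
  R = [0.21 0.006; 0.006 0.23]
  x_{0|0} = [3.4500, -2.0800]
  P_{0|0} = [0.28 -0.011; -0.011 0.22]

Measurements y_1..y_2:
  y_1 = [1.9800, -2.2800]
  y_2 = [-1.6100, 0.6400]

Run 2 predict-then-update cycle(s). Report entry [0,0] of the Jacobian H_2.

step 1: x^-=[2.6804, -2.0800]  P^-=[0.5720 0.0594; 0.0594 0.5100]  H_jac=[-0.8955 0.0000; 0.0000 0.8731]  S=[0.6687 -0.0404; -0.0404 0.6188]  K=[-0.7639 0.0339; -0.0362 0.7172]  nu=[1.5350, -1.7925]  x^+=[1.4470, -3.4212]  P^+=[0.1789 0.0037; 0.0037 0.1887]
step 2: x^-=[0.1812, -3.4212]  P^-=[0.4775 0.0625; 0.0625 0.4787]  H_jac=[0.9836 0.0000; 0.0000 -0.2760]  S=[0.6720 -0.0110; -0.0110 0.2665]  K=[0.6983 -0.0360; 0.0834 -0.4923]  nu=[-1.7902, 1.6012]  x^+=[-1.1266, -4.3589]  P^+=[0.1489 0.0148; 0.0148 0.4085]

H_jac[0,0] = 0.9836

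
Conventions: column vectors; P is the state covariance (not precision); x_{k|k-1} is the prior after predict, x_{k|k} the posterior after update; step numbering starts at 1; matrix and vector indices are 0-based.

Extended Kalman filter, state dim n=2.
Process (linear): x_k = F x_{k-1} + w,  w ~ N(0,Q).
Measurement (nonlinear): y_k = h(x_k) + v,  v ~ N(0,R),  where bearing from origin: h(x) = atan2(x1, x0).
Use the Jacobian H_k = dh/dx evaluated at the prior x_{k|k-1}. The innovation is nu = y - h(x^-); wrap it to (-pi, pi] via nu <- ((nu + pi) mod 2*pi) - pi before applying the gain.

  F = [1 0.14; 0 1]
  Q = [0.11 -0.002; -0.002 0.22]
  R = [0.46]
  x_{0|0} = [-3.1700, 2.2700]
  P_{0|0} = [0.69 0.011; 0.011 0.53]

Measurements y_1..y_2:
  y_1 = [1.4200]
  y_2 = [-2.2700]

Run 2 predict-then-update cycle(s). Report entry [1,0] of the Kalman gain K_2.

step 1: x^-=[-2.8522, 2.2700]  P^-=[0.8135 0.0832; 0.0832 0.7500]  H_jac=[-0.1708 -0.2146]  S=[0.5244]  K=[-0.2991; -0.3341]  nu=[-1.0494]  x^+=[-2.5384, 2.6206]  P^+=[0.7666 0.0308; 0.0308 0.6915]
step 2: x^-=[-2.1715, 2.6206]  P^-=[0.8987 0.1256; 0.1256 0.9115]  H_jac=[-0.2262 -0.1875]  S=[0.5487]  K=[-0.4135; -0.3632]  nu=[1.7504]  x^+=[-2.8953, 1.9848]  P^+=[0.8049 0.0432; 0.0432 0.8391]

K[1,0] = -0.3632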